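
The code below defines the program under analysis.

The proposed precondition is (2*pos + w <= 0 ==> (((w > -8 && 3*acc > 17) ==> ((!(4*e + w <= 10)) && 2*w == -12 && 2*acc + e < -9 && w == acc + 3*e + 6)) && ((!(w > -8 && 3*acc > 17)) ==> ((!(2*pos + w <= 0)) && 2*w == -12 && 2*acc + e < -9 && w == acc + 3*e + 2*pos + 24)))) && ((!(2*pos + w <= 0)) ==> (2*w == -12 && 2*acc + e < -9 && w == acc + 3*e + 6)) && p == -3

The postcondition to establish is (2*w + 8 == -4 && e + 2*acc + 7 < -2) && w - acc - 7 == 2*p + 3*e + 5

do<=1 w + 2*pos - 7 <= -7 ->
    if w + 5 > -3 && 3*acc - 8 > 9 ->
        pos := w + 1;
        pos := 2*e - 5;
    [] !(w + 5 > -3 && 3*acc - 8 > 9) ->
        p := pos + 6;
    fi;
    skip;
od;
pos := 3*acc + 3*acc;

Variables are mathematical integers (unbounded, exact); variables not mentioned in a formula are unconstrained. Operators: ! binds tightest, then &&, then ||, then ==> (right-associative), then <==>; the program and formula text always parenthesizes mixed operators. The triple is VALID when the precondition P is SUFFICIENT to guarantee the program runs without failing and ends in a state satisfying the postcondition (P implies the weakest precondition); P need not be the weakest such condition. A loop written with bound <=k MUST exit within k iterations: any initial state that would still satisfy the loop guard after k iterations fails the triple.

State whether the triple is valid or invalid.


Working backward. After the program, the postcondition (2*w + 8 == -4 && e + 2*acc + 7 < -2) && w - acc - 7 == 2*p + 3*e + 5 must hold; in canonical form it is 2*w == -12 && 2*acc + e < -9 && w == acc + 3*e + 2*p + 12.
Before pos := 3*acc + 3*acc: 2*w == -12 && 2*acc + e < -9 && w == acc + 3*e + 2*p + 12
Before the loop (bound <=1), unroll the exhaustion recursion (WP_0 = exit-now case; WP_j = one more guarded iteration, up to j = 1):
  WP_0: (!(2*pos + w <= 0)) && 2*w == -12 && 2*acc + e < -9 && w == acc + 3*e + 2*p + 12
  WP_1: (2*pos + w <= 0 ==> (((w > -8 && 3*acc > 17) ==> ((!(4*e + w <= 10)) && 2*w == -12 && 2*acc + e < -9 && w == acc + 3*e + 2*p + 12)) && ((!(w > -8 && 3*acc > 17)) ==> ((!(2*pos + w <= 0)) && 2*w == -12 && 2*acc + e < -9 && w == acc + 3*e + 2*pos + 24)))) && ((!(2*pos + w <= 0)) ==> (2*w == -12 && 2*acc + e < -9 && w == acc + 3*e + 2*p + 12))
So before the loop: (2*pos + w <= 0 ==> (((w > -8 && 3*acc > 17) ==> ((!(4*e + w <= 10)) && 2*w == -12 && 2*acc + e < -9 && w == acc + 3*e + 2*p + 12)) && ((!(w > -8 && 3*acc > 17)) ==> ((!(2*pos + w <= 0)) && 2*w == -12 && 2*acc + e < -9 && w == acc + 3*e + 2*pos + 24)))) && ((!(2*pos + w <= 0)) ==> (2*w == -12 && 2*acc + e < -9 && w == acc + 3*e + 2*p + 12))
The weakest precondition is (2*pos + w <= 0 ==> (((w > -8 && 3*acc > 17) ==> ((!(4*e + w <= 10)) && 2*w == -12 && 2*acc + e < -9 && w == acc + 3*e + 2*p + 12)) && ((!(w > -8 && 3*acc > 17)) ==> ((!(2*pos + w <= 0)) && 2*w == -12 && 2*acc + e < -9 && w == acc + 3*e + 2*pos + 24)))) && ((!(2*pos + w <= 0)) ==> (2*w == -12 && 2*acc + e < -9 && w == acc + 3*e + 2*p + 12)).
Check whether (2*pos + w <= 0 ==> (((w > -8 && 3*acc > 17) ==> ((!(4*e + w <= 10)) && 2*w == -12 && 2*acc + e < -9 && w == acc + 3*e + 6)) && ((!(w > -8 && 3*acc > 17)) ==> ((!(2*pos + w <= 0)) && 2*w == -12 && 2*acc + e < -9 && w == acc + 3*e + 2*pos + 24)))) && ((!(2*pos + w <= 0)) ==> (2*w == -12 && 2*acc + e < -9 && w == acc + 3*e + 6)) && p == -3 implies it.
Every state satisfying the precondition satisfies the weakest precondition: the implication holds.
Answer: valid


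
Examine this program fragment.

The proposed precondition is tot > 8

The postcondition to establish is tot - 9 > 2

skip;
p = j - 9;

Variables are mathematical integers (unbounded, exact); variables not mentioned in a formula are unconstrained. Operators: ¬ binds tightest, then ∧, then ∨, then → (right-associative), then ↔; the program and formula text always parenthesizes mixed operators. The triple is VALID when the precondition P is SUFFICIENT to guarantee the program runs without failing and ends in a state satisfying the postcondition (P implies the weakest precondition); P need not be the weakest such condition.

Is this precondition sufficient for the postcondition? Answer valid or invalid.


Working backward. After the program, the postcondition tot - 9 > 2 must hold; in canonical form it is tot > 11.
Before p := j - 9: tot > 11
Before skip: tot > 11
The weakest precondition is tot > 11.
Check whether tot > 8 implies it.
Countermodel: at the initial state tot = 9, the precondition holds but the weakest precondition fails.
Answer: invalid


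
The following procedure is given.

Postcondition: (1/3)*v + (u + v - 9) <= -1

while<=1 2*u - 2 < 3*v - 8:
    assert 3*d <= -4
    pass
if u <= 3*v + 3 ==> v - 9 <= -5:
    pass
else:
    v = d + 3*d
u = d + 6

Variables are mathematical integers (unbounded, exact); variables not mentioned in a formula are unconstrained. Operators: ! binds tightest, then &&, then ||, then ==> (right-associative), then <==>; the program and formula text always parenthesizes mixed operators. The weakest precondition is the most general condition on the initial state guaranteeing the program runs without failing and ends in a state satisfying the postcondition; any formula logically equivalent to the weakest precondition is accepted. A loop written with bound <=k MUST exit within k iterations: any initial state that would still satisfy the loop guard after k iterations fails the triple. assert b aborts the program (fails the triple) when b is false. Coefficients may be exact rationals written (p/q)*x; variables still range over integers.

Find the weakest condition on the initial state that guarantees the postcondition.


Working backward. After the program, the postcondition (1/3)*v + (u + v - 9) <= -1 must hold; in canonical form it is u + (4/3)*v <= 8.
Before u := d + 6: d + (4/3)*v <= 2
Then branch requires d + (4/3)*v <= 2; else branch requires (19/3)*d <= 2.
Before the if: ((u <= 3*v + 3 ==> v <= 4) ==> d + (4/3)*v <= 2) && ((!(u <= 3*v + 3 ==> v <= 4)) ==> (19/3)*d <= 2)
Before the loop (bound <=1), unroll the exhaustion recursion (WP_0 = exit-now case; WP_j = one more guarded iteration, up to j = 1):
  WP_0: (!(2*u < 3*v - 6)) && ((u <= 3*v + 3 ==> v <= 4) ==> d + (4/3)*v <= 2) && ((!(u <= 3*v + 3 ==> v <= 4)) ==> (19/3)*d <= 2)
  WP_1: (2*u < 3*v - 6 ==> (3*d <= -4 && (!(2*u < 3*v - 6)) && ((u <= 3*v + 3 ==> v <= 4) ==> d + (4/3)*v <= 2) && ((!(u <= 3*v + 3 ==> v <= 4)) ==> (19/3)*d <= 2))) && ((!(2*u < 3*v - 6)) ==> (((u <= 3*v + 3 ==> v <= 4) ==> d + (4/3)*v <= 2) && ((!(u <= 3*v + 3 ==> v <= 4)) ==> (19/3)*d <= 2)))
So before the loop: (2*u < 3*v - 6 ==> (3*d <= -4 && (!(2*u < 3*v - 6)) && ((u <= 3*v + 3 ==> v <= 4) ==> d + (4/3)*v <= 2) && ((!(u <= 3*v + 3 ==> v <= 4)) ==> (19/3)*d <= 2))) && ((!(2*u < 3*v - 6)) ==> (((u <= 3*v + 3 ==> v <= 4) ==> d + (4/3)*v <= 2) && ((!(u <= 3*v + 3 ==> v <= 4)) ==> (19/3)*d <= 2)))
Answer: WP = (2*u < 3*v - 6 ==> (3*d <= -4 && (!(2*u < 3*v - 6)) && ((u <= 3*v + 3 ==> v <= 4) ==> d + (4/3)*v <= 2) && ((!(u <= 3*v + 3 ==> v <= 4)) ==> (19/3)*d <= 2))) && ((!(2*u < 3*v - 6)) ==> (((u <= 3*v + 3 ==> v <= 4) ==> d + (4/3)*v <= 2) && ((!(u <= 3*v + 3 ==> v <= 4)) ==> (19/3)*d <= 2)))


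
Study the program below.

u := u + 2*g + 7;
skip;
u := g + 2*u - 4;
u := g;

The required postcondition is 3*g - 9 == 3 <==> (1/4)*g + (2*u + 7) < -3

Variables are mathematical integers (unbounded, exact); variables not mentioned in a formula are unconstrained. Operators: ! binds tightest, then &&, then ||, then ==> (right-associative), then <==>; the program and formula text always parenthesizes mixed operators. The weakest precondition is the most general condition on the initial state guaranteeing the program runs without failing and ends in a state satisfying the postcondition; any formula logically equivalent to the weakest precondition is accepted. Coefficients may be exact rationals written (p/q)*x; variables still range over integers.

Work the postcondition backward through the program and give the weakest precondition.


Working backward. After the program, the postcondition 3*g - 9 == 3 <==> (1/4)*g + (2*u + 7) < -3 must hold; in canonical form it is 3*g == 12 <==> (1/4)*g + 2*u < -10.
Before u := g: 3*g == 12 <==> (9/4)*g < -10
Before u := g + 2*u - 4: 3*g == 12 <==> (9/4)*g < -10
Before skip: 3*g == 12 <==> (9/4)*g < -10
Before u := u + 2*g + 7: 3*g == 12 <==> (9/4)*g < -10
Answer: WP = 3*g == 12 <==> (9/4)*g < -10


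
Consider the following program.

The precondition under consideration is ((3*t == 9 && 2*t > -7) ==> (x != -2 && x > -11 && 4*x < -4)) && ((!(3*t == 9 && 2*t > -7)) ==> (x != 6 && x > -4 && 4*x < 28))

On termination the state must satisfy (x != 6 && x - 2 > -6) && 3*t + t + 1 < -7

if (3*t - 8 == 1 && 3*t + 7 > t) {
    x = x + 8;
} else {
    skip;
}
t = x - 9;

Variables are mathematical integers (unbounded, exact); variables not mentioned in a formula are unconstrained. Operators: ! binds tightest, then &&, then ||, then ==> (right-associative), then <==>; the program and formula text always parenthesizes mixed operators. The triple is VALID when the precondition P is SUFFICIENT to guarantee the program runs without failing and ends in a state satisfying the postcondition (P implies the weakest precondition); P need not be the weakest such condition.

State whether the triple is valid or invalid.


Working backward. After the program, the postcondition (x != 6 && x - 2 > -6) && 3*t + t + 1 < -7 must hold; in canonical form it is x != 6 && x > -4 && 4*t < -8.
Before t := x - 9: x != 6 && x > -4 && 4*x < 28
Then branch requires x != -2 && x > -12 && 4*x < -4; else branch requires x != 6 && x > -4 && 4*x < 28.
Before the if: ((3*t == 9 && 2*t > -7) ==> (x != -2 && x > -12 && 4*x < -4)) && ((!(3*t == 9 && 2*t > -7)) ==> (x != 6 && x > -4 && 4*x < 28))
The weakest precondition is ((3*t == 9 && 2*t > -7) ==> (x != -2 && x > -12 && 4*x < -4)) && ((!(3*t == 9 && 2*t > -7)) ==> (x != 6 && x > -4 && 4*x < 28)).
Check whether ((3*t == 9 && 2*t > -7) ==> (x != -2 && x > -11 && 4*x < -4)) && ((!(3*t == 9 && 2*t > -7)) ==> (x != 6 && x > -4 && 4*x < 28)) implies it.
Every state satisfying the precondition satisfies the weakest precondition: the implication holds.
Answer: valid


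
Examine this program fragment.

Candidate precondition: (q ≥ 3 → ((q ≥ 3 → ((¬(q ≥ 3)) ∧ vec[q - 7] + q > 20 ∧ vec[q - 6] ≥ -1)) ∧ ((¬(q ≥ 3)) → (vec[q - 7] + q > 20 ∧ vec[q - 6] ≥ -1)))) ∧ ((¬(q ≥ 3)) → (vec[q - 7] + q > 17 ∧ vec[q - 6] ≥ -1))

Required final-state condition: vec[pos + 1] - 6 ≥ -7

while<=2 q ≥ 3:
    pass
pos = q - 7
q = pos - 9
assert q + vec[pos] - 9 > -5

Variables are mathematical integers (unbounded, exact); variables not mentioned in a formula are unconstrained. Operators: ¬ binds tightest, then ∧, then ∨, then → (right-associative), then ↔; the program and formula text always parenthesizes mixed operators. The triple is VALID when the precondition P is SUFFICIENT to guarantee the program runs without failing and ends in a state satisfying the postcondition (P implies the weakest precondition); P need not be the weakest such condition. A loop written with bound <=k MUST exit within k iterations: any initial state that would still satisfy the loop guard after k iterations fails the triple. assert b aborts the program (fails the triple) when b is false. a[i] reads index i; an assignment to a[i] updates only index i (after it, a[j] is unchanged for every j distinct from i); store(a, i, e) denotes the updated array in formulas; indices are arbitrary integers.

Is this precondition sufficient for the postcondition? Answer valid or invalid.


Working backward. After the program, the postcondition vec[pos + 1] - 6 ≥ -7 must hold; in canonical form it is vec[pos + 1] ≥ -1.
Before assert q + vec[pos] - 9 > -5: vec[pos] + q > 4 ∧ vec[pos + 1] ≥ -1
Before q := pos - 9: vec[pos] + pos > 13 ∧ vec[pos + 1] ≥ -1
Before pos := q - 7: vec[q - 7] + q > 20 ∧ vec[q - 6] ≥ -1
Before the loop (bound <=2), unroll the exhaustion recursion (WP_0 = exit-now case; WP_j = one more guarded iteration, up to j = 2):
  WP_0: (¬(q ≥ 3)) ∧ vec[q - 7] + q > 20 ∧ vec[q - 6] ≥ -1
  WP_1: (q ≥ 3 → ((¬(q ≥ 3)) ∧ vec[q - 7] + q > 20 ∧ vec[q - 6] ≥ -1)) ∧ ((¬(q ≥ 3)) → (vec[q - 7] + q > 20 ∧ vec[q - 6] ≥ -1))
  WP_2: (q ≥ 3 → ((q ≥ 3 → ((¬(q ≥ 3)) ∧ vec[q - 7] + q > 20 ∧ vec[q - 6] ≥ -1)) ∧ ((¬(q ≥ 3)) → (vec[q - 7] + q > 20 ∧ vec[q - 6] ≥ -1)))) ∧ ((¬(q ≥ 3)) → (vec[q - 7] + q > 20 ∧ vec[q - 6] ≥ -1))
So before the loop: (q ≥ 3 → ((q ≥ 3 → ((¬(q ≥ 3)) ∧ vec[q - 7] + q > 20 ∧ vec[q - 6] ≥ -1)) ∧ ((¬(q ≥ 3)) → (vec[q - 7] + q > 20 ∧ vec[q - 6] ≥ -1)))) ∧ ((¬(q ≥ 3)) → (vec[q - 7] + q > 20 ∧ vec[q - 6] ≥ -1))
The weakest precondition is (q ≥ 3 → ((q ≥ 3 → ((¬(q ≥ 3)) ∧ vec[q - 7] + q > 20 ∧ vec[q - 6] ≥ -1)) ∧ ((¬(q ≥ 3)) → (vec[q - 7] + q > 20 ∧ vec[q - 6] ≥ -1)))) ∧ ((¬(q ≥ 3)) → (vec[q - 7] + q > 20 ∧ vec[q - 6] ≥ -1)).
Check whether (q ≥ 3 → ((q ≥ 3 → ((¬(q ≥ 3)) ∧ vec[q - 7] + q > 20 ∧ vec[q - 6] ≥ -1)) ∧ ((¬(q ≥ 3)) → (vec[q - 7] + q > 20 ∧ vec[q - 6] ≥ -1)))) ∧ ((¬(q ≥ 3)) → (vec[q - 7] + q > 17 ∧ vec[q - 6] ≥ -1)) implies it.
Countermodel: at the initial state q = 0, vec = {[-7] = 18, [-6] = 0, elsewhere 18}, the precondition holds but the weakest precondition fails.
Answer: invalid


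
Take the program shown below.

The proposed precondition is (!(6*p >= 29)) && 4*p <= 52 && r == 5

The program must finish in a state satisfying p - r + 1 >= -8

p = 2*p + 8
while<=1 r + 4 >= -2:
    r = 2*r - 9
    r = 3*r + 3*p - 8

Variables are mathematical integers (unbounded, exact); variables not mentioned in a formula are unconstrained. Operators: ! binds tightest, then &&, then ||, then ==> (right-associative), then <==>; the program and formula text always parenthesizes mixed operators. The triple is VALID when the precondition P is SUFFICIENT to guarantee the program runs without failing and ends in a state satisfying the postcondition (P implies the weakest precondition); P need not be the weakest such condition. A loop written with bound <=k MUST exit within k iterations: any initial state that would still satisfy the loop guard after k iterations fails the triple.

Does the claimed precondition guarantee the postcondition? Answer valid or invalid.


Working backward. After the program, the postcondition p - r + 1 >= -8 must hold; in canonical form it is p >= r - 9.
Before the loop (bound <=1), unroll the exhaustion recursion (WP_0 = exit-now case; WP_j = one more guarded iteration, up to j = 1):
  WP_0: (!(r >= -6)) && p >= r - 9
  WP_1: (r >= -6 ==> ((!(3*p + 6*r >= 29)) && 2*p + 6*r <= 44)) && ((!(r >= -6)) ==> p >= r - 9)
So before the loop: (r >= -6 ==> ((!(3*p + 6*r >= 29)) && 2*p + 6*r <= 44)) && ((!(r >= -6)) ==> p >= r - 9)
Before p := 2*p + 8: (r >= -6 ==> ((!(6*p + 6*r >= 5)) && 4*p + 6*r <= 28)) && ((!(r >= -6)) ==> 2*p >= r - 17)
The weakest precondition is (r >= -6 ==> ((!(6*p + 6*r >= 5)) && 4*p + 6*r <= 28)) && ((!(r >= -6)) ==> 2*p >= r - 17).
Check whether (!(6*p >= 29)) && 4*p <= 52 && r == 5 implies it.
Countermodel: at the initial state p = 0, r = 5, the precondition holds but the weakest precondition fails.
Answer: invalid


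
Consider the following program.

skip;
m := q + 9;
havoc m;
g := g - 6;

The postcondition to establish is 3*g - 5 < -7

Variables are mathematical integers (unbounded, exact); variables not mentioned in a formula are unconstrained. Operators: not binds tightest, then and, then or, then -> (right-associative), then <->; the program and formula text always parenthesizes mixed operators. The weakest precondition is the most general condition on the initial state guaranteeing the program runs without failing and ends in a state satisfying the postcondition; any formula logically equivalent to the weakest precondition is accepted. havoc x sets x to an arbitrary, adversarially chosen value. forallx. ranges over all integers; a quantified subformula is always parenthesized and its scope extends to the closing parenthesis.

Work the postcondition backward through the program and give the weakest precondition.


Working backward. After the program, the postcondition 3*g - 5 < -7 must hold; in canonical form it is 3*g < -2.
Before g := g - 6: 3*g < 16
Before havoc m: 3*g < 16
Before m := q + 9: 3*g < 16
Before skip: 3*g < 16
Answer: WP = 3*g < 16


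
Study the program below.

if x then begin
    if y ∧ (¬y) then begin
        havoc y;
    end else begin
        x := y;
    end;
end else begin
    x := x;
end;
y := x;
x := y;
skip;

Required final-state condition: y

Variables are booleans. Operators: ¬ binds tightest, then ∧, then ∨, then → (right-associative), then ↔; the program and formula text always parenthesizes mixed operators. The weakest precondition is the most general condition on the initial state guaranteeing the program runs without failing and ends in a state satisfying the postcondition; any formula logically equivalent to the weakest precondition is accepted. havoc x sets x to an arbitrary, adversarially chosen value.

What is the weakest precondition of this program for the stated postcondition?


Working backward. After the program, y must hold.
Before skip: y
Before x := y: y
Before y := x: x
Then branch requires y; else branch requires x.
Before the if: (x → y) ∧ ((¬x) → x)
Answer: WP = (x → y) ∧ ((¬x) → x)


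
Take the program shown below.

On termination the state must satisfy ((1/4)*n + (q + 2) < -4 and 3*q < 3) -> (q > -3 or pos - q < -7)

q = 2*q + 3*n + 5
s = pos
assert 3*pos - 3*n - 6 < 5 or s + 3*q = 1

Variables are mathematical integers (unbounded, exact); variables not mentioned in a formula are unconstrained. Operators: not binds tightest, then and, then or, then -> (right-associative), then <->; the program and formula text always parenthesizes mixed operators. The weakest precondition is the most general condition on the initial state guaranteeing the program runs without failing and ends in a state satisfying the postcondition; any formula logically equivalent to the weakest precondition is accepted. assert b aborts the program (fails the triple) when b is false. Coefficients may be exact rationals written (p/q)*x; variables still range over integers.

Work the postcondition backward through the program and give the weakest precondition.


Working backward. After the program, the postcondition ((1/4)*n + (q + 2) < -4 and 3*q < 3) -> (q > -3 or pos - q < -7) must hold; in canonical form it is ((1/4)*n + q < -6 and 3*q < 3) -> (q > -3 or pos < q - 7).
Before assert 3*pos - 3*n - 6 < 5 or s + 3*q = 1: (3*pos < 3*n + 11 or 3*q + s = 1) and (((1/4)*n + q < -6 and 3*q < 3) -> (q > -3 or pos < q - 7))
Before s := pos: (3*pos < 3*n + 11 or pos + 3*q = 1) and (((1/4)*n + q < -6 and 3*q < 3) -> (q > -3 or pos < q - 7))
Before q := 2*q + 3*n + 5: (3*pos < 3*n + 11 or 9*n + pos + 6*q = -14) and (((13/4)*n + 2*q < -11 and 9*n + 6*q < -12) -> (3*n + 2*q > -8 or pos < 3*n + 2*q - 2))
Answer: WP = (3*pos < 3*n + 11 or 9*n + pos + 6*q = -14) and (((13/4)*n + 2*q < -11 and 9*n + 6*q < -12) -> (3*n + 2*q > -8 or pos < 3*n + 2*q - 2))


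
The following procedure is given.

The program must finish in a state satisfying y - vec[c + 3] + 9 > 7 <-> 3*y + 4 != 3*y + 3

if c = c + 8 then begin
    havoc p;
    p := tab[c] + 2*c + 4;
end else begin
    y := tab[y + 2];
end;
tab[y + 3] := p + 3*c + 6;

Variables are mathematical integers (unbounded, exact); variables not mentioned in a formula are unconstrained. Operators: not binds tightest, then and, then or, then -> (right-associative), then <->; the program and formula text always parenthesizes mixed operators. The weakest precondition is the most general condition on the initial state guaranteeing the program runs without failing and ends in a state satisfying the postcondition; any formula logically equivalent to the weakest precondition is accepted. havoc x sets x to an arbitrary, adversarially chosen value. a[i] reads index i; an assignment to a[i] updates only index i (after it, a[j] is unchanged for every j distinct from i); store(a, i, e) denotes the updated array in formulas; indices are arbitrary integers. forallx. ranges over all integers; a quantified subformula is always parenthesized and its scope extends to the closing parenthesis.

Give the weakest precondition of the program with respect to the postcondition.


Working backward. After the program, the postcondition y - vec[c + 3] + 9 > 7 <-> 3*y + 4 != 3*y + 3 must hold; in canonical form it is y > vec[c + 3] - 2.
Before tab[y + 3] := p + 3*c + 6: y > vec[c + 3] - 2
Then branch requires y > vec[c + 3] - 2; else branch requires tab[y + 2] > vec[c + 3] - 2.
Before the if: tab[y + 2] > vec[c + 3] - 2
Answer: WP = tab[y + 2] > vec[c + 3] - 2


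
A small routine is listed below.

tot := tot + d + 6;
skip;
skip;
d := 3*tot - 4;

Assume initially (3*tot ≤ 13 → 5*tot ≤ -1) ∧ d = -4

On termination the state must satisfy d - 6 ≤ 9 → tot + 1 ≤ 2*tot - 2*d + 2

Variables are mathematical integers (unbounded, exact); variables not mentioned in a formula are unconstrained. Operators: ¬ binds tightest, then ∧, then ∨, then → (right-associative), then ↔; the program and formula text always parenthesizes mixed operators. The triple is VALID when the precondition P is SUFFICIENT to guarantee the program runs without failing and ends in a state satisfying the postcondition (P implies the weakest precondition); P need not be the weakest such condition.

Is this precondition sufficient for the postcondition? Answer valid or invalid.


Working backward. After the program, the postcondition d - 6 ≤ 9 → tot + 1 ≤ 2*tot - 2*d + 2 must hold; in canonical form it is d ≤ 15 → 2*d ≤ tot + 1.
Before d := 3*tot - 4: 3*tot ≤ 19 → 5*tot ≤ 9
Before skip: 3*tot ≤ 19 → 5*tot ≤ 9
Before skip: 3*tot ≤ 19 → 5*tot ≤ 9
Before tot := tot + d + 6: 3*d + 3*tot ≤ 1 → 5*d + 5*tot ≤ -21
The weakest precondition is 3*d + 3*tot ≤ 1 → 5*d + 5*tot ≤ -21.
Check whether (3*tot ≤ 13 → 5*tot ≤ -1) ∧ d = -4 implies it.
Every state satisfying the precondition satisfies the weakest precondition: the implication holds.
Answer: valid


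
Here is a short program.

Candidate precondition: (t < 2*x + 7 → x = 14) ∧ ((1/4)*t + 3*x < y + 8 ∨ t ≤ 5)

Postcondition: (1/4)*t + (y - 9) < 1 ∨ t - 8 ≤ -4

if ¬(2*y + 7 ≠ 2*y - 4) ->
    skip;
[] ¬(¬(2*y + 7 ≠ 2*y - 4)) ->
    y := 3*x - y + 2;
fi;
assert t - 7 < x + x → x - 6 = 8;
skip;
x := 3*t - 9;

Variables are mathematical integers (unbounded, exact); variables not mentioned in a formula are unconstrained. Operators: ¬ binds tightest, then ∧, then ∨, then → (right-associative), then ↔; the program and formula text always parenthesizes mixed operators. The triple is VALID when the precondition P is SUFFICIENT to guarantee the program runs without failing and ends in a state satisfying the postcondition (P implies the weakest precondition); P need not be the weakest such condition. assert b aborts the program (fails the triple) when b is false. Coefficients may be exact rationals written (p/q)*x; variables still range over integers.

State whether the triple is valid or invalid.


Working backward. After the program, the postcondition (1/4)*t + (y - 9) < 1 ∨ t - 8 ≤ -4 must hold; in canonical form it is (1/4)*t + y < 10 ∨ t ≤ 4.
Before x := 3*t - 9: (1/4)*t + y < 10 ∨ t ≤ 4
Before skip: (1/4)*t + y < 10 ∨ t ≤ 4
Before assert t - 7 < x + x → x - 6 = 8: (t < 2*x + 7 → x = 14) ∧ ((1/4)*t + y < 10 ∨ t ≤ 4)
Then branch requires (t < 2*x + 7 → x = 14) ∧ ((1/4)*t + y < 10 ∨ t ≤ 4); else branch requires (t < 2*x + 7 → x = 14) ∧ ((1/4)*t + 3*x < y + 8 ∨ t ≤ 4).
Before the if: (t < 2*x + 7 → x = 14) ∧ ((1/4)*t + 3*x < y + 8 ∨ t ≤ 4)
The weakest precondition is (t < 2*x + 7 → x = 14) ∧ ((1/4)*t + 3*x < y + 8 ∨ t ≤ 4).
Check whether (t < 2*x + 7 → x = 14) ∧ ((1/4)*t + 3*x < y + 8 ∨ t ≤ 5) implies it.
Countermodel: at the initial state t = 5, x = 14, y = 0, the precondition holds but the weakest precondition fails.
Answer: invalid


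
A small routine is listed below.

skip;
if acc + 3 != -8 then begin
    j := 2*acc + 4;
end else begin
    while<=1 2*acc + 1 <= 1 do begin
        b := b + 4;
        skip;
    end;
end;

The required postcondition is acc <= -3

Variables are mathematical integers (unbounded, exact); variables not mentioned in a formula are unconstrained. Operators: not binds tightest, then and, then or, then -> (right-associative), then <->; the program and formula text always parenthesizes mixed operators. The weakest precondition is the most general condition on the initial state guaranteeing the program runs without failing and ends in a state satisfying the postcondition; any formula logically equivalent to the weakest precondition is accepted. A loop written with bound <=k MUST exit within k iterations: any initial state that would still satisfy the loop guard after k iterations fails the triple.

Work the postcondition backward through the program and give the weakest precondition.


Working backward. After the program, acc <= -3 must hold.
Then branch requires acc <= -3; else branch requires (2*acc <= 0 -> ((not (2*acc <= 0)) and acc <= -3)) and ((not (2*acc <= 0)) -> acc <= -3).
Before the if: (acc != -11 -> acc <= -3) and ((not (acc != -11)) -> ((2*acc <= 0 -> ((not (2*acc <= 0)) and acc <= -3)) and ((not (2*acc <= 0)) -> acc <= -3)))
Before skip: (acc != -11 -> acc <= -3) and ((not (acc != -11)) -> ((2*acc <= 0 -> ((not (2*acc <= 0)) and acc <= -3)) and ((not (2*acc <= 0)) -> acc <= -3)))
Answer: WP = (acc != -11 -> acc <= -3) and ((not (acc != -11)) -> ((2*acc <= 0 -> ((not (2*acc <= 0)) and acc <= -3)) and ((not (2*acc <= 0)) -> acc <= -3)))


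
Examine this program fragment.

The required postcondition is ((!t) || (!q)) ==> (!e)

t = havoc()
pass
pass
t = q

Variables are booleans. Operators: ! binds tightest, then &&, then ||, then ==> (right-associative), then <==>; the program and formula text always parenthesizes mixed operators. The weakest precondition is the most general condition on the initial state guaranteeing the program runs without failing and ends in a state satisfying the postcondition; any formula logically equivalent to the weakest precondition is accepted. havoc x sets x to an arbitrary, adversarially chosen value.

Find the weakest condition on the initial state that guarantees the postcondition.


Working backward. After the program, ((!t) || (!q)) ==> (!e) must hold.
Before t := q: (!q) ==> (!e)
Before skip: (!q) ==> (!e)
Before skip: (!q) ==> (!e)
Before havoc t: (!q) ==> (!e)
Answer: WP = (!q) ==> (!e)


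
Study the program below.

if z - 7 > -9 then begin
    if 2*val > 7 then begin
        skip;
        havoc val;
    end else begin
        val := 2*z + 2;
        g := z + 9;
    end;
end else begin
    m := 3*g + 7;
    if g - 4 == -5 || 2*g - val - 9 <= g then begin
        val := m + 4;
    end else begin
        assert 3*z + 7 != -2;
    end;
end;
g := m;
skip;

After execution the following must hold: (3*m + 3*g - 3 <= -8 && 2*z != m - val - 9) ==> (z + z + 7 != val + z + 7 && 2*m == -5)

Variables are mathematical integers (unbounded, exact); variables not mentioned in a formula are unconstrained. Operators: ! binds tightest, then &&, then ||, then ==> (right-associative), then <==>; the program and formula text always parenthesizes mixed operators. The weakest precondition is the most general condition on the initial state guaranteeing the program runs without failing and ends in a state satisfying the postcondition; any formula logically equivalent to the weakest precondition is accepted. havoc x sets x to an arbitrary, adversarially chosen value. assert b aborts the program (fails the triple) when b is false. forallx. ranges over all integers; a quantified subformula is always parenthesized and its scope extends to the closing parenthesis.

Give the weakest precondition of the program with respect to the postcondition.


Working backward. After the program, the postcondition (3*m + 3*g - 3 <= -8 && 2*z != m - val - 9) ==> (z + z + 7 != val + z + 7 && 2*m == -5) must hold; in canonical form it is (3*g + 3*m <= -5 && val + 2*z != m - 9) ==> (z != val && 2*m == -5).
Before skip: (3*g + 3*m <= -5 && val + 2*z != m - 9) ==> (z != val && 2*m == -5)
Before g := m: (6*m <= -5 && val + 2*z != m - 9) ==> (z != val && 2*m == -5)
Then branch requires (2*val > 7 ==> (forall val_1. ((6*m <= -5 && val_1 + 2*z != m - 9) ==> (z != val_1 && 2*m == -5)))) && ((!(2*val > 7)) ==> ((6*m <= -5 && 4*z != m - 11) ==> (z != -2 && 2*m == -5))); else branch requires ((g == -1 || g <= val + 9) ==> ((18*g <= -47 && 2*z != -13) ==> (z != 3*g + 11 && 6*g == -19))) && ((!(g == -1 || g <= val + 9)) ==> (3*z != -9 && ((18*g <= -47 && val + 2*z != 3*g - 2) ==> (z != val && 6*g == -19)))).
Before the if: (z > -2 ==> ((2*val > 7 ==> (forall val_1. ((6*m <= -5 && val_1 + 2*z != m - 9) ==> (z != val_1 && 2*m == -5)))) && ((!(2*val > 7)) ==> ((6*m <= -5 && 4*z != m - 11) ==> (z != -2 && 2*m == -5))))) && ((!(z > -2)) ==> (((g == -1 || g <= val + 9) ==> ((18*g <= -47 && 2*z != -13) ==> (z != 3*g + 11 && 6*g == -19))) && ((!(g == -1 || g <= val + 9)) ==> (3*z != -9 && ((18*g <= -47 && val + 2*z != 3*g - 2) ==> (z != val && 6*g == -19))))))
Answer: WP = (z > -2 ==> ((2*val > 7 ==> (forall val_1. ((6*m <= -5 && val_1 + 2*z != m - 9) ==> (z != val_1 && 2*m == -5)))) && ((!(2*val > 7)) ==> ((6*m <= -5 && 4*z != m - 11) ==> (z != -2 && 2*m == -5))))) && ((!(z > -2)) ==> (((g == -1 || g <= val + 9) ==> ((18*g <= -47 && 2*z != -13) ==> (z != 3*g + 11 && 6*g == -19))) && ((!(g == -1 || g <= val + 9)) ==> (3*z != -9 && ((18*g <= -47 && val + 2*z != 3*g - 2) ==> (z != val && 6*g == -19))))))


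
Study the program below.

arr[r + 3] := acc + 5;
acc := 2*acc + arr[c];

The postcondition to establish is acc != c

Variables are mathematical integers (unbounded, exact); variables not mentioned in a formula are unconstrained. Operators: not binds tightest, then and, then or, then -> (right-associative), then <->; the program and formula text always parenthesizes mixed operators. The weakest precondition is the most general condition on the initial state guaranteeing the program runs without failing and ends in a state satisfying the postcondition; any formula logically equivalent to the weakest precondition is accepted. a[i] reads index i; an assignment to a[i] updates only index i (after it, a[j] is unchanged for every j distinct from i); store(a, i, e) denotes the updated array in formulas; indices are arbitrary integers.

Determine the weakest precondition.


Working backward. After the program, acc != c must hold.
Before acc := 2*acc + arr[c]: arr[c] + 2*acc != c
Before arr[r + 3] := acc + 5: store(arr, r + 3, acc + 5)[c] + 2*acc != c
Answer: WP = store(arr, r + 3, acc + 5)[c] + 2*acc != c


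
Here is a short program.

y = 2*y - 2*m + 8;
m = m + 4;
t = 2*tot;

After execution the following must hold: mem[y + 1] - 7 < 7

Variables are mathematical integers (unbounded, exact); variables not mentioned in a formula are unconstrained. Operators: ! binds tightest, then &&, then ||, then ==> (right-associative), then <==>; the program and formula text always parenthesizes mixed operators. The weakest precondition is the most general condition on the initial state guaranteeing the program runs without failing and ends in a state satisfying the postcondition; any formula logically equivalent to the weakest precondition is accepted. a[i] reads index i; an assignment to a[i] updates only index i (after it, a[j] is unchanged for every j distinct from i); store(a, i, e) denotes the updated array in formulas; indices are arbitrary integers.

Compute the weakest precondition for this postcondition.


Working backward. After the program, the postcondition mem[y + 1] - 7 < 7 must hold; in canonical form it is mem[y + 1] < 14.
Before t := 2*tot: mem[y + 1] < 14
Before m := m + 4: mem[y + 1] < 14
Before y := 2*y - 2*m + 8: mem[-2*m + 2*y + 9] < 14
Answer: WP = mem[-2*m + 2*y + 9] < 14


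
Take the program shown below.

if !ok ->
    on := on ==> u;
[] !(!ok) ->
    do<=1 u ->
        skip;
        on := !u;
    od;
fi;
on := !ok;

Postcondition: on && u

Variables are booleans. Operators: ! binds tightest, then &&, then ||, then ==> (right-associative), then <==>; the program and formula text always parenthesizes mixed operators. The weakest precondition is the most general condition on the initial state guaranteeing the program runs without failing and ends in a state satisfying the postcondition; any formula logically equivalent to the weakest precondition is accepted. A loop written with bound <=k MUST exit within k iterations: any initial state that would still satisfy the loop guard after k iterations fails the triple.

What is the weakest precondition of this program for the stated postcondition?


Working backward. After the program, on && u must hold.
Before on := !ok: (!ok) && u
Then branch requires (!ok) && u; else branch requires (!u) && ((!u) ==> ((!ok) && u)).
Before the if: ((!ok) ==> ((!ok) && u)) && (ok ==> ((!u) && ((!u) ==> ((!ok) && u))))
Answer: WP = ((!ok) ==> ((!ok) && u)) && (ok ==> ((!u) && ((!u) ==> ((!ok) && u))))


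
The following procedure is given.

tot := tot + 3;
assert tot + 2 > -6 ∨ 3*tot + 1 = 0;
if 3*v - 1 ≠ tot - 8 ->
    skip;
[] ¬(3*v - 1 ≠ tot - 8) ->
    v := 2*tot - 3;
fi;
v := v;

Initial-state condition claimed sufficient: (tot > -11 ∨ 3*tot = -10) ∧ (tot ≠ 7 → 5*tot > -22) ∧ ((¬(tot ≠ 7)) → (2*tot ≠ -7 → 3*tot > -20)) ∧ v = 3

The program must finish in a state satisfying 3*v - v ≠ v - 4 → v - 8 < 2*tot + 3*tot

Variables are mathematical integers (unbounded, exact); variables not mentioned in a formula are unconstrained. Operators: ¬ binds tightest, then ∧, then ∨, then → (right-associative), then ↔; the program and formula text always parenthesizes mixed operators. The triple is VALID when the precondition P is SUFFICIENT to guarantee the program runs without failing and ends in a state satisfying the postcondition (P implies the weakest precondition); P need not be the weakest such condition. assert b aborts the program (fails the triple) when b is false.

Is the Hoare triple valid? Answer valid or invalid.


Working backward. After the program, the postcondition 3*v - v ≠ v - 4 → v - 8 < 2*tot + 3*tot must hold; in canonical form it is v ≠ -4 → v < 5*tot + 8.
Before v := v: v ≠ -4 → v < 5*tot + 8
Then branch requires v ≠ -4 → v < 5*tot + 8; else branch requires 2*tot ≠ -1 → 3*tot > -11.
Before the if: (3*v ≠ tot - 7 → (v ≠ -4 → v < 5*tot + 8)) ∧ ((¬(3*v ≠ tot - 7)) → (2*tot ≠ -1 → 3*tot > -11))
Before assert tot + 2 > -6 ∨ 3*tot + 1 = 0: (tot > -8 ∨ 3*tot = -1) ∧ (3*v ≠ tot - 7 → (v ≠ -4 → v < 5*tot + 8)) ∧ ((¬(3*v ≠ tot - 7)) → (2*tot ≠ -1 → 3*tot > -11))
Before tot := tot + 3: (tot > -11 ∨ 3*tot = -10) ∧ (3*v ≠ tot - 4 → (v ≠ -4 → v < 5*tot + 23)) ∧ ((¬(3*v ≠ tot - 4)) → (2*tot ≠ -7 → 3*tot > -20))
The weakest precondition is (tot > -11 ∨ 3*tot = -10) ∧ (3*v ≠ tot - 4 → (v ≠ -4 → v < 5*tot + 23)) ∧ ((¬(3*v ≠ tot - 4)) → (2*tot ≠ -7 → 3*tot > -20)).
Check whether (tot > -11 ∨ 3*tot = -10) ∧ (tot ≠ 7 → 5*tot > -22) ∧ ((¬(tot ≠ 7)) → (2*tot ≠ -7 → 3*tot > -20)) ∧ v = 3 implies it.
Countermodel: at the initial state tot = -4, v = 3, the precondition holds but the weakest precondition fails.
Answer: invalid


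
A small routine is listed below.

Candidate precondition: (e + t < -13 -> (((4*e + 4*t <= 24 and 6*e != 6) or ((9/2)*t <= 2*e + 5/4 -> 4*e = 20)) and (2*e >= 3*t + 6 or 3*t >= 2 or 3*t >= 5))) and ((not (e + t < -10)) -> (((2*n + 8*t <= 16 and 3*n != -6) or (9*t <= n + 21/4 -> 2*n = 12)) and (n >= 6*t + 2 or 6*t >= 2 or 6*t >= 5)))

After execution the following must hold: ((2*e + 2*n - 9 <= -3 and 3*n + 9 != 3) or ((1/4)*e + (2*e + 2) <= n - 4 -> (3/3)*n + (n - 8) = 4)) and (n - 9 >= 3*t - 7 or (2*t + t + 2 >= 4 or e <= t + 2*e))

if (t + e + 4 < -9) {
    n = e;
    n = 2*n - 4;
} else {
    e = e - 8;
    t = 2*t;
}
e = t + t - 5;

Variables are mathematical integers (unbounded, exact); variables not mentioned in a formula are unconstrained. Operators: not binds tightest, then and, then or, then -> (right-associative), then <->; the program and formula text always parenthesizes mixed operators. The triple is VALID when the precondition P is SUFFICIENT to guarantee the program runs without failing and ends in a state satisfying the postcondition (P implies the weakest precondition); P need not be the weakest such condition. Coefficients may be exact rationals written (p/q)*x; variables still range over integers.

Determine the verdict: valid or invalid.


Working backward. After the program, the postcondition ((2*e + 2*n - 9 <= -3 and 3*n + 9 != 3) or ((1/4)*e + (2*e + 2) <= n - 4 -> (3/3)*n + (n - 8) = 4)) and (n - 9 >= 3*t - 7 or (2*t + t + 2 >= 4 or e <= t + 2*e)) must hold; in canonical form it is ((2*e + 2*n <= 6 and 3*n != -6) or ((9/4)*e <= n - 6 -> 2*n = 12)) and (n >= 3*t + 2 or 3*t >= 2 or e + t >= 0).
Before e := t + t - 5: ((2*n + 4*t <= 16 and 3*n != -6) or ((9/2)*t <= n + 21/4 -> 2*n = 12)) and (n >= 3*t + 2 or 3*t >= 2 or 3*t >= 5)
Then branch requires ((4*e + 4*t <= 24 and 6*e != 6) or ((9/2)*t <= 2*e + 5/4 -> 4*e = 20)) and (2*e >= 3*t + 6 or 3*t >= 2 or 3*t >= 5); else branch requires ((2*n + 8*t <= 16 and 3*n != -6) or (9*t <= n + 21/4 -> 2*n = 12)) and (n >= 6*t + 2 or 6*t >= 2 or 6*t >= 5).
Before the if: (e + t < -13 -> (((4*e + 4*t <= 24 and 6*e != 6) or ((9/2)*t <= 2*e + 5/4 -> 4*e = 20)) and (2*e >= 3*t + 6 or 3*t >= 2 or 3*t >= 5))) and ((not (e + t < -13)) -> (((2*n + 8*t <= 16 and 3*n != -6) or (9*t <= n + 21/4 -> 2*n = 12)) and (n >= 6*t + 2 or 6*t >= 2 or 6*t >= 5)))
The weakest precondition is (e + t < -13 -> (((4*e + 4*t <= 24 and 6*e != 6) or ((9/2)*t <= 2*e + 5/4 -> 4*e = 20)) and (2*e >= 3*t + 6 or 3*t >= 2 or 3*t >= 5))) and ((not (e + t < -13)) -> (((2*n + 8*t <= 16 and 3*n != -6) or (9*t <= n + 21/4 -> 2*n = 12)) and (n >= 6*t + 2 or 6*t >= 2 or 6*t >= 5))).
Check whether (e + t < -13 -> (((4*e + 4*t <= 24 and 6*e != 6) or ((9/2)*t <= 2*e + 5/4 -> 4*e = 20)) and (2*e >= 3*t + 6 or 3*t >= 2 or 3*t >= 5))) and ((not (e + t < -10)) -> (((2*n + 8*t <= 16 and 3*n != -6) or (9*t <= n + 21/4 -> 2*n = 12)) and (n >= 6*t + 2 or 6*t >= 2 or 6*t >= 5))) implies it.
Countermodel: at the initial state e = -11, n = 9, t = 0, the precondition holds but the weakest precondition fails.
Answer: invalid


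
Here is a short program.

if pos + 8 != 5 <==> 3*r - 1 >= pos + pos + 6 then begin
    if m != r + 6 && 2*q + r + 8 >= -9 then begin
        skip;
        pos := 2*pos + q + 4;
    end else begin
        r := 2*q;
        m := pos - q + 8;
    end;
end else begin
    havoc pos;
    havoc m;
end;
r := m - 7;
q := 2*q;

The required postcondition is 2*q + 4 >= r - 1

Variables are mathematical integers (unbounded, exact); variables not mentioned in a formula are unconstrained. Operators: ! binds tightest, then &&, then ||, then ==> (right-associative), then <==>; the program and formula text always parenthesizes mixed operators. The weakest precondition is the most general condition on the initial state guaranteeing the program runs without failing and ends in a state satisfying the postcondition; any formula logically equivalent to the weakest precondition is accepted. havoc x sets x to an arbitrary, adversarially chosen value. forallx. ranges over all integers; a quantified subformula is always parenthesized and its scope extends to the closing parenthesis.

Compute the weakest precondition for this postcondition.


Working backward. After the program, the postcondition 2*q + 4 >= r - 1 must hold; in canonical form it is 2*q >= r - 5.
Before q := 2*q: 4*q >= r - 5
Before r := m - 7: 4*q >= m - 12
Then branch requires ((m != r + 6 && 2*q + r >= -17) ==> 4*q >= m - 12) && ((!(m != r + 6 && 2*q + r >= -17)) ==> 5*q >= pos - 4); else branch requires forall m_1. 4*q >= m_1 - 12.
Before the if: ((pos != -3 <==> 3*r >= 2*pos + 7) ==> (((m != r + 6 && 2*q + r >= -17) ==> 4*q >= m - 12) && ((!(m != r + 6 && 2*q + r >= -17)) ==> 5*q >= pos - 4))) && ((!(pos != -3 <==> 3*r >= 2*pos + 7)) ==> (forall m_1. 4*q >= m_1 - 12))
Answer: WP = ((pos != -3 <==> 3*r >= 2*pos + 7) ==> (((m != r + 6 && 2*q + r >= -17) ==> 4*q >= m - 12) && ((!(m != r + 6 && 2*q + r >= -17)) ==> 5*q >= pos - 4))) && ((!(pos != -3 <==> 3*r >= 2*pos + 7)) ==> (forall m_1. 4*q >= m_1 - 12))
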